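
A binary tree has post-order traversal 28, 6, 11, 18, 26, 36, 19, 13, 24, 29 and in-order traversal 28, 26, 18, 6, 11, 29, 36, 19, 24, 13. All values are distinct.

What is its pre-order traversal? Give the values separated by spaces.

The last element of post-order is the root; it splits in-order into left and right subtrees.
Root 29: left subtree has 5 nodes {28, 26, 18, 6, 11}, right has 4 {36, 19, 24, 13}.
  Root 26: left subtree has 1 node {28}, right has 3 {18, 6, 11}.
    Root 18: left subtree has 0 nodes { }, right has 2 {6, 11}.
      Root 11: left subtree has 1 node {6}, right has 0 { }.
  Root 24: left subtree has 2 nodes {36, 19}, right has 1 {13}.
    Root 19: left subtree has 1 node {36}, right has 0 { }.

29 26 28 18 11 6 24 19 36 13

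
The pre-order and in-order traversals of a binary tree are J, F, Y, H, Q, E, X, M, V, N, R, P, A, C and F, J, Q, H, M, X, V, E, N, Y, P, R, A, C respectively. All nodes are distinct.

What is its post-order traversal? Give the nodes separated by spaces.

The first element of pre-order is the root; it splits in-order into left and right subtrees.
Root J: left subtree has 1 node {F}, right has 12 {Q, H, M, X, V, E, N, Y, P, R, A, C}.
  Root Y: left subtree has 7 nodes {Q, H, M, X, V, E, N}, right has 4 {P, R, A, C}.
    Root H: left subtree has 1 node {Q}, right has 5 {M, X, V, E, N}.
      Root E: left subtree has 3 nodes {M, X, V}, right has 1 {N}.
        Root X: left subtree has 1 node {M}, right has 1 {V}.
    Root R: left subtree has 1 node {P}, right has 2 {A, C}.
      Root A: left subtree has 0 nodes { }, right has 1 {C}.

F Q M V X N E H P C A R Y J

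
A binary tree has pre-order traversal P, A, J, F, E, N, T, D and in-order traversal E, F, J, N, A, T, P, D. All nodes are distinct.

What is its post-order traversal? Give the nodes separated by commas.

E, F, N, J, T, A, D, P

The first element of pre-order is the root; it splits in-order into left and right subtrees.
Root P: left subtree has 6 nodes {E, F, J, N, A, T}, right has 1 {D}.
  Root A: left subtree has 4 nodes {E, F, J, N}, right has 1 {T}.
    Root J: left subtree has 2 nodes {E, F}, right has 1 {N}.
      Root F: left subtree has 1 node {E}, right has 0 { }.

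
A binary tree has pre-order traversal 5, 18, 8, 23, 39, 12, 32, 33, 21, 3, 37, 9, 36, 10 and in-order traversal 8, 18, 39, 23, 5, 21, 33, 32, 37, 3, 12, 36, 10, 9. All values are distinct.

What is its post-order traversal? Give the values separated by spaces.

The first element of pre-order is the root; it splits in-order into left and right subtrees.
Root 5: left subtree has 4 nodes {8, 18, 39, 23}, right has 9 {21, 33, 32, 37, 3, 12, 36, 10, 9}.
  Root 18: left subtree has 1 node {8}, right has 2 {39, 23}.
    Root 23: left subtree has 1 node {39}, right has 0 { }.
  Root 12: left subtree has 5 nodes {21, 33, 32, 37, 3}, right has 3 {36, 10, 9}.
    Root 32: left subtree has 2 nodes {21, 33}, right has 2 {37, 3}.
      Root 33: left subtree has 1 node {21}, right has 0 { }.
      Root 3: left subtree has 1 node {37}, right has 0 { }.
    Root 9: left subtree has 2 nodes {36, 10}, right has 0 { }.
      Root 36: left subtree has 0 nodes { }, right has 1 {10}.

8 39 23 18 21 33 37 3 32 10 36 9 12 5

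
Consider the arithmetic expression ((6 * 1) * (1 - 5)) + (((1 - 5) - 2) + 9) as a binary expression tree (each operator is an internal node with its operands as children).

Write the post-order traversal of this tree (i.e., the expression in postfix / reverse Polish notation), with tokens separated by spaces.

Post-order on an expression tree gives postfix notation: for each operator, emit left operand, right operand, then the operator.

6 1 * 1 5 - * 1 5 - 2 - 9 + +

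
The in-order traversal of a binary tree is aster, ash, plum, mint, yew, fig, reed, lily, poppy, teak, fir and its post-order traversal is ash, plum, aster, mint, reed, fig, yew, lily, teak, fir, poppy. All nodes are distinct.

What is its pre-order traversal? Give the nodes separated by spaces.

The last element of post-order is the root; it splits in-order into left and right subtrees.
Root poppy: left subtree has 8 nodes {aster, ash, plum, mint, yew, fig, reed, lily}, right has 2 {teak, fir}.
  Root lily: left subtree has 7 nodes {aster, ash, plum, mint, yew, fig, reed}, right has 0 { }.
    Root yew: left subtree has 4 nodes {aster, ash, plum, mint}, right has 2 {fig, reed}.
      Root mint: left subtree has 3 nodes {aster, ash, plum}, right has 0 { }.
        Root aster: left subtree has 0 nodes { }, right has 2 {ash, plum}.
          Root plum: left subtree has 1 node {ash}, right has 0 { }.
      Root fig: left subtree has 0 nodes { }, right has 1 {reed}.
  Root fir: left subtree has 1 node {teak}, right has 0 { }.

poppy lily yew mint aster plum ash fig reed fir teak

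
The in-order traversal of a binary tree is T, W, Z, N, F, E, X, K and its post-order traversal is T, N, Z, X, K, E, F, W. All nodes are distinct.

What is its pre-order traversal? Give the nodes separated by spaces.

The last element of post-order is the root; it splits in-order into left and right subtrees.
Root W: left subtree has 1 node {T}, right has 6 {Z, N, F, E, X, K}.
  Root F: left subtree has 2 nodes {Z, N}, right has 3 {E, X, K}.
    Root Z: left subtree has 0 nodes { }, right has 1 {N}.
    Root E: left subtree has 0 nodes { }, right has 2 {X, K}.
      Root K: left subtree has 1 node {X}, right has 0 { }.

W T F Z N E K X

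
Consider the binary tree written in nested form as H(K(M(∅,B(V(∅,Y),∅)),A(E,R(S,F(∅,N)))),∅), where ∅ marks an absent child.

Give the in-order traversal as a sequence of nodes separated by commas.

M, V, Y, B, K, E, A, S, R, F, N, H

In-order visits the left subtree, then the node, then the right subtree.
At H: go left to K.
  At K: go left to M.
    At M: no left child.
    Visit M.
    At M: go right to B.
      At B: go left to V.
        At V: no left child.
        Visit V.
        At V: go right to Y.
          Y is a leaf — visit Y.
      Visit B.
      At B: no right child.
  Visit K.
  At K: go right to A.
    At A: go left to E.
      E is a leaf — visit E.
    Visit A.
    At A: go right to R.
      At R: go left to S.
        S is a leaf — visit S.
      Visit R.
      At R: go right to F.
        At F: no left child.
        Visit F.
        At F: go right to N.
          N is a leaf — visit N.
Visit H.
At H: no right child.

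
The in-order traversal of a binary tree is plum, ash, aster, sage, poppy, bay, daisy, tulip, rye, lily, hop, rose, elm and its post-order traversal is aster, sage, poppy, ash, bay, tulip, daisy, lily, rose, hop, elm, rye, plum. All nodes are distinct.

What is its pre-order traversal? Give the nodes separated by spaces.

plum rye daisy bay ash poppy sage aster tulip elm hop lily rose

The last element of post-order is the root; it splits in-order into left and right subtrees.
Root plum: left subtree has 0 nodes { }, right has 12 {ash, aster, sage, poppy, bay, daisy, tulip, rye, lily, hop, rose, elm}.
  Root rye: left subtree has 7 nodes {ash, aster, sage, poppy, bay, daisy, tulip}, right has 4 {lily, hop, rose, elm}.
    Root daisy: left subtree has 5 nodes {ash, aster, sage, poppy, bay}, right has 1 {tulip}.
      Root bay: left subtree has 4 nodes {ash, aster, sage, poppy}, right has 0 { }.
        Root ash: left subtree has 0 nodes { }, right has 3 {aster, sage, poppy}.
          Root poppy: left subtree has 2 nodes {aster, sage}, right has 0 { }.
            Root sage: left subtree has 1 node {aster}, right has 0 { }.
    Root elm: left subtree has 3 nodes {lily, hop, rose}, right has 0 { }.
      Root hop: left subtree has 1 node {lily}, right has 1 {rose}.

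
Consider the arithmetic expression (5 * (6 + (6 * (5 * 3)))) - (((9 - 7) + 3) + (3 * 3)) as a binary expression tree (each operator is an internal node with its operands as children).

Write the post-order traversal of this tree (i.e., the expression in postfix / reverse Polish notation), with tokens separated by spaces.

5 6 6 5 3 * * + * 9 7 - 3 + 3 3 * + -

Post-order on an expression tree gives postfix notation: for each operator, emit left operand, right operand, then the operator.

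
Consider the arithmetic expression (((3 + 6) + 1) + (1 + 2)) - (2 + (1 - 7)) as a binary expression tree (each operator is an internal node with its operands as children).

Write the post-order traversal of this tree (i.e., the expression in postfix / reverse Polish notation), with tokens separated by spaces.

Post-order on an expression tree gives postfix notation: for each operator, emit left operand, right operand, then the operator.

3 6 + 1 + 1 2 + + 2 1 7 - + -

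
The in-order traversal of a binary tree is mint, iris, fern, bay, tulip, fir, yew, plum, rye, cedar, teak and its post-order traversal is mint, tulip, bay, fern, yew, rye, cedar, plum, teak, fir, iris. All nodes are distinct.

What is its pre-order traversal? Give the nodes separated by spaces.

iris mint fir fern bay tulip teak plum yew cedar rye

The last element of post-order is the root; it splits in-order into left and right subtrees.
Root iris: left subtree has 1 node {mint}, right has 9 {fern, bay, tulip, fir, yew, plum, rye, cedar, teak}.
  Root fir: left subtree has 3 nodes {fern, bay, tulip}, right has 5 {yew, plum, rye, cedar, teak}.
    Root fern: left subtree has 0 nodes { }, right has 2 {bay, tulip}.
      Root bay: left subtree has 0 nodes { }, right has 1 {tulip}.
    Root teak: left subtree has 4 nodes {yew, plum, rye, cedar}, right has 0 { }.
      Root plum: left subtree has 1 node {yew}, right has 2 {rye, cedar}.
        Root cedar: left subtree has 1 node {rye}, right has 0 { }.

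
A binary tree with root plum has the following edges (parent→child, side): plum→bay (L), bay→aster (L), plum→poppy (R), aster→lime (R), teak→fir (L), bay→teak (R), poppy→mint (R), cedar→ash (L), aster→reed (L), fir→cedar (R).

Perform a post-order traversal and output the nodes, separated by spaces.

Post-order visits the left subtree, then the right subtree, then the node.
At plum: go left to bay.
  At bay: go left to aster.
    At aster: go left to reed.
      reed is a leaf — visit reed.
    At aster: go right to lime.
      lime is a leaf — visit lime.
    Visit aster.
  At bay: go right to teak.
    At teak: go left to fir.
      At fir: no left child.
      At fir: go right to cedar.
        At cedar: go left to ash.
          ash is a leaf — visit ash.
        At cedar: no right child.
        Visit cedar.
      Visit fir.
    At teak: no right child.
    Visit teak.
  Visit bay.
At plum: go right to poppy.
  At poppy: no left child.
  At poppy: go right to mint.
    mint is a leaf — visit mint.
  Visit poppy.
Visit plum.

reed lime aster ash cedar fir teak bay mint poppy plum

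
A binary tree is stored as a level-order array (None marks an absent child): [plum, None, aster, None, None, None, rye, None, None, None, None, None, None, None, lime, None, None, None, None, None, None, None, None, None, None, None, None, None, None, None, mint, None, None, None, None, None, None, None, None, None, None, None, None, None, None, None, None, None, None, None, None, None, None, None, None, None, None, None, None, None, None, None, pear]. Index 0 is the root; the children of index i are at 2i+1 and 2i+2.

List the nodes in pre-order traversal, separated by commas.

Pre-order visits the node, then its left subtree, then its right subtree.
Visit plum.
At plum: no left child.
At plum: go right to aster.
  Visit aster.
  At aster: no left child.
  At aster: go right to rye.
    Visit rye.
    At rye: no left child.
    At rye: go right to lime.
      Visit lime.
      At lime: no left child.
      At lime: go right to mint.
        Visit mint.
        At mint: no left child.
        At mint: go right to pear.
          pear is a leaf — visit pear.

plum, aster, rye, lime, mint, pear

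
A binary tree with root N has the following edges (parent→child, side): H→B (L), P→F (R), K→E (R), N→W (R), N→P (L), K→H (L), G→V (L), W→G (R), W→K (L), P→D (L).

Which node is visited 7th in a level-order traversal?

Level-order visits nodes level by level from the root, left to right within each level.
Level 0: N
Level 1: P, W
Level 2: D, F, K, G
Level 3: H, E, V
Level 4: B
Full level-order sequence: N, P, W, D, F, K, G, H, E, V, B.

G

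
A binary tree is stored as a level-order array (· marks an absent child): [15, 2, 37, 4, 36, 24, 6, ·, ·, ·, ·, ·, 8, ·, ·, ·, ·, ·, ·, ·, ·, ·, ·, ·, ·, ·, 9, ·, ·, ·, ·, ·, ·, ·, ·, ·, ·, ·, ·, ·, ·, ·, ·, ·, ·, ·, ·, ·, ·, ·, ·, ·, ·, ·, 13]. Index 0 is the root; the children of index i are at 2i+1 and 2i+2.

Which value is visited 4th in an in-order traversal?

15

In-order visits the left subtree, then the node, then the right subtree.
At 15: go left to 2.
  At 2: go left to 4.
    4 is a leaf — visit 4.
  Visit 2.
  At 2: go right to 36.
    36 is a leaf — visit 36.
Visit 15.
At 15: go right to 37.
  At 37: go left to 24.
    At 24: no left child.
    Visit 24.
    At 24: go right to 8.
      At 8: no left child.
      Visit 8.
      At 8: go right to 9.
        At 9: no left child.
        Visit 9.
        At 9: go right to 13.
          13 is a leaf — visit 13.
  Visit 37.
  At 37: go right to 6.
    6 is a leaf — visit 6.
Full in-order sequence: 4, 2, 36, 15, 24, 8, 9, 13, 37, 6.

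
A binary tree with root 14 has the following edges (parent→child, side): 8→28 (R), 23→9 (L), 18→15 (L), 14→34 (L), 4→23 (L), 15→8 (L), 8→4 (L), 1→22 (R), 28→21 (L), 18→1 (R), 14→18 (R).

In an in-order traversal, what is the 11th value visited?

1

In-order visits the left subtree, then the node, then the right subtree.
At 14: go left to 34.
  34 is a leaf — visit 34.
Visit 14.
At 14: go right to 18.
  At 18: go left to 15.
    At 15: go left to 8.
      At 8: go left to 4.
        At 4: go left to 23.
          At 23: go left to 9.
            9 is a leaf — visit 9.
          Visit 23.
          At 23: no right child.
        Visit 4.
        At 4: no right child.
      Visit 8.
      At 8: go right to 28.
        At 28: go left to 21.
          21 is a leaf — visit 21.
        Visit 28.
        At 28: no right child.
    Visit 15.
    At 15: no right child.
  Visit 18.
  At 18: go right to 1.
    At 1: no left child.
    Visit 1.
    At 1: go right to 22.
      22 is a leaf — visit 22.
Full in-order sequence: 34, 14, 9, 23, 4, 8, 21, 28, 15, 18, 1, 22.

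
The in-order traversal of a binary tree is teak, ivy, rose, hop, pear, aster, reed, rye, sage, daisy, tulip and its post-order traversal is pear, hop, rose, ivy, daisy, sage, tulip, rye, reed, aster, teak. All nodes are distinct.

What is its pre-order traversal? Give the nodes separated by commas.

teak, aster, ivy, rose, hop, pear, reed, rye, tulip, sage, daisy

The last element of post-order is the root; it splits in-order into left and right subtrees.
Root teak: left subtree has 0 nodes { }, right has 10 {ivy, rose, hop, pear, aster, reed, rye, sage, daisy, tulip}.
  Root aster: left subtree has 4 nodes {ivy, rose, hop, pear}, right has 5 {reed, rye, sage, daisy, tulip}.
    Root ivy: left subtree has 0 nodes { }, right has 3 {rose, hop, pear}.
      Root rose: left subtree has 0 nodes { }, right has 2 {hop, pear}.
        Root hop: left subtree has 0 nodes { }, right has 1 {pear}.
    Root reed: left subtree has 0 nodes { }, right has 4 {rye, sage, daisy, tulip}.
      Root rye: left subtree has 0 nodes { }, right has 3 {sage, daisy, tulip}.
        Root tulip: left subtree has 2 nodes {sage, daisy}, right has 0 { }.
          Root sage: left subtree has 0 nodes { }, right has 1 {daisy}.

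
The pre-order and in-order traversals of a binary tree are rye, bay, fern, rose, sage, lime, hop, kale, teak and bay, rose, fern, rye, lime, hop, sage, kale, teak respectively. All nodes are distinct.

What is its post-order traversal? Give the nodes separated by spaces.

The first element of pre-order is the root; it splits in-order into left and right subtrees.
Root rye: left subtree has 3 nodes {bay, rose, fern}, right has 5 {lime, hop, sage, kale, teak}.
  Root bay: left subtree has 0 nodes { }, right has 2 {rose, fern}.
    Root fern: left subtree has 1 node {rose}, right has 0 { }.
  Root sage: left subtree has 2 nodes {lime, hop}, right has 2 {kale, teak}.
    Root lime: left subtree has 0 nodes { }, right has 1 {hop}.
    Root kale: left subtree has 0 nodes { }, right has 1 {teak}.

rose fern bay hop lime teak kale sage rye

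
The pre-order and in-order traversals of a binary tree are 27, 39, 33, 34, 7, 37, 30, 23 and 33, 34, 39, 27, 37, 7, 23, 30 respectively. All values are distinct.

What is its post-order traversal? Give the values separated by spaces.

The first element of pre-order is the root; it splits in-order into left and right subtrees.
Root 27: left subtree has 3 nodes {33, 34, 39}, right has 4 {37, 7, 23, 30}.
  Root 39: left subtree has 2 nodes {33, 34}, right has 0 { }.
    Root 33: left subtree has 0 nodes { }, right has 1 {34}.
  Root 7: left subtree has 1 node {37}, right has 2 {23, 30}.
    Root 30: left subtree has 1 node {23}, right has 0 { }.

34 33 39 37 23 30 7 27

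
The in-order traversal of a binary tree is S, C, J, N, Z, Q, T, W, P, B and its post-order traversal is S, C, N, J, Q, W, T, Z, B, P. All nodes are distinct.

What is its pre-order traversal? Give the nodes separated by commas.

P, Z, J, C, S, N, T, Q, W, B

The last element of post-order is the root; it splits in-order into left and right subtrees.
Root P: left subtree has 8 nodes {S, C, J, N, Z, Q, T, W}, right has 1 {B}.
  Root Z: left subtree has 4 nodes {S, C, J, N}, right has 3 {Q, T, W}.
    Root J: left subtree has 2 nodes {S, C}, right has 1 {N}.
      Root C: left subtree has 1 node {S}, right has 0 { }.
    Root T: left subtree has 1 node {Q}, right has 1 {W}.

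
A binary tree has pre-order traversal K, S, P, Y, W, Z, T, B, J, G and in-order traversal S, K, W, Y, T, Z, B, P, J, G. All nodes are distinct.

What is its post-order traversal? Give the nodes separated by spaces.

The first element of pre-order is the root; it splits in-order into left and right subtrees.
Root K: left subtree has 1 node {S}, right has 8 {W, Y, T, Z, B, P, J, G}.
  Root P: left subtree has 5 nodes {W, Y, T, Z, B}, right has 2 {J, G}.
    Root Y: left subtree has 1 node {W}, right has 3 {T, Z, B}.
      Root Z: left subtree has 1 node {T}, right has 1 {B}.
    Root J: left subtree has 0 nodes { }, right has 1 {G}.

S W T B Z Y G J P K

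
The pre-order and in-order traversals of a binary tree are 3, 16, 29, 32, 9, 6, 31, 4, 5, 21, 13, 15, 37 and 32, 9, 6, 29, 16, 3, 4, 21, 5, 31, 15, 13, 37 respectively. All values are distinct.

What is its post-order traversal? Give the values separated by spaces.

6 9 32 29 16 21 5 4 15 37 13 31 3

The first element of pre-order is the root; it splits in-order into left and right subtrees.
Root 3: left subtree has 5 nodes {32, 9, 6, 29, 16}, right has 7 {4, 21, 5, 31, 15, 13, 37}.
  Root 16: left subtree has 4 nodes {32, 9, 6, 29}, right has 0 { }.
    Root 29: left subtree has 3 nodes {32, 9, 6}, right has 0 { }.
      Root 32: left subtree has 0 nodes { }, right has 2 {9, 6}.
        Root 9: left subtree has 0 nodes { }, right has 1 {6}.
  Root 31: left subtree has 3 nodes {4, 21, 5}, right has 3 {15, 13, 37}.
    Root 4: left subtree has 0 nodes { }, right has 2 {21, 5}.
      Root 5: left subtree has 1 node {21}, right has 0 { }.
    Root 13: left subtree has 1 node {15}, right has 1 {37}.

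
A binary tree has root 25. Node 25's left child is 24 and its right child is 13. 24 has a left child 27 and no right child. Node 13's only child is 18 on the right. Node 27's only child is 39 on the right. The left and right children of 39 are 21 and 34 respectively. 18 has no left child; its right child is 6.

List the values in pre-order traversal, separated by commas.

Pre-order visits the node, then its left subtree, then its right subtree.
Visit 25.
At 25: go left to 24.
  Visit 24.
  At 24: go left to 27.
    Visit 27.
    At 27: no left child.
    At 27: go right to 39.
      Visit 39.
      At 39: go left to 21.
        21 is a leaf — visit 21.
      At 39: go right to 34.
        34 is a leaf — visit 34.
  At 24: no right child.
At 25: go right to 13.
  Visit 13.
  At 13: no left child.
  At 13: go right to 18.
    Visit 18.
    At 18: no left child.
    At 18: go right to 6.
      6 is a leaf — visit 6.

25, 24, 27, 39, 21, 34, 13, 18, 6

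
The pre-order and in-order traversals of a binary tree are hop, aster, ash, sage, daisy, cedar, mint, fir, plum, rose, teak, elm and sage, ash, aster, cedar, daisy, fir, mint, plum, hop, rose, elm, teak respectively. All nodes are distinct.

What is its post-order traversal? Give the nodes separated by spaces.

The first element of pre-order is the root; it splits in-order into left and right subtrees.
Root hop: left subtree has 8 nodes {sage, ash, aster, cedar, daisy, fir, mint, plum}, right has 3 {rose, elm, teak}.
  Root aster: left subtree has 2 nodes {sage, ash}, right has 5 {cedar, daisy, fir, mint, plum}.
    Root ash: left subtree has 1 node {sage}, right has 0 { }.
    Root daisy: left subtree has 1 node {cedar}, right has 3 {fir, mint, plum}.
      Root mint: left subtree has 1 node {fir}, right has 1 {plum}.
  Root rose: left subtree has 0 nodes { }, right has 2 {elm, teak}.
    Root teak: left subtree has 1 node {elm}, right has 0 { }.

sage ash cedar fir plum mint daisy aster elm teak rose hop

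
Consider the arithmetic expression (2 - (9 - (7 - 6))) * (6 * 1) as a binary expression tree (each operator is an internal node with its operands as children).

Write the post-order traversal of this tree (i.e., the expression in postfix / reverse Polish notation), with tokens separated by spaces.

2 9 7 6 - - - 6 1 * *

Post-order on an expression tree gives postfix notation: for each operator, emit left operand, right operand, then the operator.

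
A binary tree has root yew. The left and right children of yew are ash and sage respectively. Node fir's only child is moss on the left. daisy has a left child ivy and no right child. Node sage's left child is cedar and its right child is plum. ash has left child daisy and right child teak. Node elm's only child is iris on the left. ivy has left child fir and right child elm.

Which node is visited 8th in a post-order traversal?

Post-order visits the left subtree, then the right subtree, then the node.
At yew: go left to ash.
  At ash: go left to daisy.
    At daisy: go left to ivy.
      At ivy: go left to fir.
        At fir: go left to moss.
          moss is a leaf — visit moss.
        At fir: no right child.
        Visit fir.
      At ivy: go right to elm.
        At elm: go left to iris.
          iris is a leaf — visit iris.
        At elm: no right child.
        Visit elm.
      Visit ivy.
    At daisy: no right child.
    Visit daisy.
  At ash: go right to teak.
    teak is a leaf — visit teak.
  Visit ash.
At yew: go right to sage.
  At sage: go left to cedar.
    cedar is a leaf — visit cedar.
  At sage: go right to plum.
    plum is a leaf — visit plum.
  Visit sage.
Visit yew.
Full post-order sequence: moss, fir, iris, elm, ivy, daisy, teak, ash, cedar, plum, sage, yew.

ash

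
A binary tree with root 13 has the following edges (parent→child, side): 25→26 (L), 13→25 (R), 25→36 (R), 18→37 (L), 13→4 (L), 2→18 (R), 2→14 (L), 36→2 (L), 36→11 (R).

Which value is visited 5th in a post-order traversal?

18

Post-order visits the left subtree, then the right subtree, then the node.
At 13: go left to 4.
  4 is a leaf — visit 4.
At 13: go right to 25.
  At 25: go left to 26.
    26 is a leaf — visit 26.
  At 25: go right to 36.
    At 36: go left to 2.
      At 2: go left to 14.
        14 is a leaf — visit 14.
      At 2: go right to 18.
        At 18: go left to 37.
          37 is a leaf — visit 37.
        At 18: no right child.
        Visit 18.
      Visit 2.
    At 36: go right to 11.
      11 is a leaf — visit 11.
    Visit 36.
  Visit 25.
Visit 13.
Full post-order sequence: 4, 26, 14, 37, 18, 2, 11, 36, 25, 13.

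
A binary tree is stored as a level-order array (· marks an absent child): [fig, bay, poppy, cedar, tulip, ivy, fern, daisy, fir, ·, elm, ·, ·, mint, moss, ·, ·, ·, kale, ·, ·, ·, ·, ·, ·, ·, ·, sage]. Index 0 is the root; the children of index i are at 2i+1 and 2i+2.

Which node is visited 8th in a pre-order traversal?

Pre-order visits the node, then its left subtree, then its right subtree.
Visit fig.
At fig: go left to bay.
  Visit bay.
  At bay: go left to cedar.
    Visit cedar.
    At cedar: go left to daisy.
      daisy is a leaf — visit daisy.
    At cedar: go right to fir.
      Visit fir.
      At fir: no left child.
      At fir: go right to kale.
        kale is a leaf — visit kale.
  At bay: go right to tulip.
    Visit tulip.
    At tulip: no left child.
    At tulip: go right to elm.
      elm is a leaf — visit elm.
At fig: go right to poppy.
  Visit poppy.
  At poppy: go left to ivy.
    ivy is a leaf — visit ivy.
  At poppy: go right to fern.
    Visit fern.
    At fern: go left to mint.
      Visit mint.
      At mint: go left to sage.
        sage is a leaf — visit sage.
      At mint: no right child.
    At fern: go right to moss.
      moss is a leaf — visit moss.
Full pre-order sequence: fig, bay, cedar, daisy, fir, kale, tulip, elm, poppy, ivy, fern, mint, sage, moss.

elm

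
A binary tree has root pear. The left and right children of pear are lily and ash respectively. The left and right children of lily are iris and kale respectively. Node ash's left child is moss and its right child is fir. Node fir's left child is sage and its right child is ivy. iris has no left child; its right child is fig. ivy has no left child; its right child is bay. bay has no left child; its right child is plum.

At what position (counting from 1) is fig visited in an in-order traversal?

2

In-order visits the left subtree, then the node, then the right subtree.
At pear: go left to lily.
  At lily: go left to iris.
    At iris: no left child.
    Visit iris.
    At iris: go right to fig.
      fig is a leaf — visit fig.
  Visit lily.
  At lily: go right to kale.
    kale is a leaf — visit kale.
Visit pear.
At pear: go right to ash.
  At ash: go left to moss.
    moss is a leaf — visit moss.
  Visit ash.
  At ash: go right to fir.
    At fir: go left to sage.
      sage is a leaf — visit sage.
    Visit fir.
    At fir: go right to ivy.
      At ivy: no left child.
      Visit ivy.
      At ivy: go right to bay.
        At bay: no left child.
        Visit bay.
        At bay: go right to plum.
          plum is a leaf — visit plum.
Full in-order sequence: iris, fig, lily, kale, pear, moss, ash, sage, fir, ivy, bay, plum.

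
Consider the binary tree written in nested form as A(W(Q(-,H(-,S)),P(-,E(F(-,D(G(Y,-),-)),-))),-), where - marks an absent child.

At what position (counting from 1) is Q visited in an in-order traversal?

In-order visits the left subtree, then the node, then the right subtree.
At A: go left to W.
  At W: go left to Q.
    At Q: no left child.
    Visit Q.
    At Q: go right to H.
      At H: no left child.
      Visit H.
      At H: go right to S.
        S is a leaf — visit S.
  Visit W.
  At W: go right to P.
    At P: no left child.
    Visit P.
    At P: go right to E.
      At E: go left to F.
        At F: no left child.
        Visit F.
        At F: go right to D.
          At D: go left to G.
            At G: go left to Y.
              Y is a leaf — visit Y.
            Visit G.
            At G: no right child.
          Visit D.
          At D: no right child.
      Visit E.
      At E: no right child.
Visit A.
At A: no right child.
Full in-order sequence: Q, H, S, W, P, F, Y, G, D, E, A.

1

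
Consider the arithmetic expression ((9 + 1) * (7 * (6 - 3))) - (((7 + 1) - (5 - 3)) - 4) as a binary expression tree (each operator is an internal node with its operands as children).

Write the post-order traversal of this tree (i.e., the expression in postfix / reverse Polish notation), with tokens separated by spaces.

9 1 + 7 6 3 - * * 7 1 + 5 3 - - 4 - -

Post-order on an expression tree gives postfix notation: for each operator, emit left operand, right operand, then the operator.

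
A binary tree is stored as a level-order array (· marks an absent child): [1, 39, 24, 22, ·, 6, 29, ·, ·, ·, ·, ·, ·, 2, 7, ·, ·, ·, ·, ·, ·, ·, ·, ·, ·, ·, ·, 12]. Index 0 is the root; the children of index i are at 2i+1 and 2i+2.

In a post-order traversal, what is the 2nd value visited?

39

Post-order visits the left subtree, then the right subtree, then the node.
At 1: go left to 39.
  At 39: go left to 22.
    22 is a leaf — visit 22.
  At 39: no right child.
  Visit 39.
At 1: go right to 24.
  At 24: go left to 6.
    6 is a leaf — visit 6.
  At 24: go right to 29.
    At 29: go left to 2.
      At 2: go left to 12.
        12 is a leaf — visit 12.
      At 2: no right child.
      Visit 2.
    At 29: go right to 7.
      7 is a leaf — visit 7.
    Visit 29.
  Visit 24.
Visit 1.
Full post-order sequence: 22, 39, 6, 12, 2, 7, 29, 24, 1.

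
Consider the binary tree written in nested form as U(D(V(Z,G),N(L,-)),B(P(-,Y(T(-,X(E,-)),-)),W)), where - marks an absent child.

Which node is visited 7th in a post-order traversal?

Post-order visits the left subtree, then the right subtree, then the node.
At U: go left to D.
  At D: go left to V.
    At V: go left to Z.
      Z is a leaf — visit Z.
    At V: go right to G.
      G is a leaf — visit G.
    Visit V.
  At D: go right to N.
    At N: go left to L.
      L is a leaf — visit L.
    At N: no right child.
    Visit N.
  Visit D.
At U: go right to B.
  At B: go left to P.
    At P: no left child.
    At P: go right to Y.
      At Y: go left to T.
        At T: no left child.
        At T: go right to X.
          At X: go left to E.
            E is a leaf — visit E.
          At X: no right child.
          Visit X.
        Visit T.
      At Y: no right child.
      Visit Y.
    Visit P.
  At B: go right to W.
    W is a leaf — visit W.
  Visit B.
Visit U.
Full post-order sequence: Z, G, V, L, N, D, E, X, T, Y, P, W, B, U.

E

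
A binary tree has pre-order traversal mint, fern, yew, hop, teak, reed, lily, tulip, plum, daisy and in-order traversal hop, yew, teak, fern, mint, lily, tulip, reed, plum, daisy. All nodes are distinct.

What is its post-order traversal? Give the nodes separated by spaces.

hop teak yew fern tulip lily daisy plum reed mint

The first element of pre-order is the root; it splits in-order into left and right subtrees.
Root mint: left subtree has 4 nodes {hop, yew, teak, fern}, right has 5 {lily, tulip, reed, plum, daisy}.
  Root fern: left subtree has 3 nodes {hop, yew, teak}, right has 0 { }.
    Root yew: left subtree has 1 node {hop}, right has 1 {teak}.
  Root reed: left subtree has 2 nodes {lily, tulip}, right has 2 {plum, daisy}.
    Root lily: left subtree has 0 nodes { }, right has 1 {tulip}.
    Root plum: left subtree has 0 nodes { }, right has 1 {daisy}.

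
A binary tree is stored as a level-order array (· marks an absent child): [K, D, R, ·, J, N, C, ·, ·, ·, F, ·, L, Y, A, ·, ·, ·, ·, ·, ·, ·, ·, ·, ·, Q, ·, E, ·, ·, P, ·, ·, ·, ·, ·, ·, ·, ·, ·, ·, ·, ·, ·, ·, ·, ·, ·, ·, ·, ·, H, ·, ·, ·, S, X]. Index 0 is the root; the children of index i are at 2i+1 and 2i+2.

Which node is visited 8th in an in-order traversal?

L

In-order visits the left subtree, then the node, then the right subtree.
At K: go left to D.
  At D: no left child.
  Visit D.
  At D: go right to J.
    At J: no left child.
    Visit J.
    At J: go right to F.
      F is a leaf — visit F.
Visit K.
At K: go right to R.
  At R: go left to N.
    At N: no left child.
    Visit N.
    At N: go right to L.
      At L: go left to Q.
        At Q: go left to H.
          H is a leaf — visit H.
        Visit Q.
        At Q: no right child.
      Visit L.
      At L: no right child.
  Visit R.
  At R: go right to C.
    At C: go left to Y.
      At Y: go left to E.
        At E: go left to S.
          S is a leaf — visit S.
        Visit E.
        At E: go right to X.
          X is a leaf — visit X.
      Visit Y.
      At Y: no right child.
    Visit C.
    At C: go right to A.
      At A: no left child.
      Visit A.
      At A: go right to P.
        P is a leaf — visit P.
Full in-order sequence: D, J, F, K, N, H, Q, L, R, S, E, X, Y, C, A, P.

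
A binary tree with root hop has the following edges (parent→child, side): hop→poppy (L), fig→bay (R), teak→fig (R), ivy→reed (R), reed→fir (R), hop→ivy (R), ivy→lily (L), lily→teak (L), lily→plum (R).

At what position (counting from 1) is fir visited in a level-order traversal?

8

Level-order visits nodes level by level from the root, left to right within each level.
Level 0: hop
Level 1: poppy, ivy
Level 2: lily, reed
Level 3: teak, plum, fir
Level 4: fig
Level 5: bay
Full level-order sequence: hop, poppy, ivy, lily, reed, teak, plum, fir, fig, bay.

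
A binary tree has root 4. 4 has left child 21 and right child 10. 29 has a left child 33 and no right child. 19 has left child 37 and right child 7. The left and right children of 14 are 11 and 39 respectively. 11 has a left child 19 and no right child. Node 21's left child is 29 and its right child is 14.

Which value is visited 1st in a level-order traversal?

Level-order visits nodes level by level from the root, left to right within each level.
Level 0: 4
Level 1: 21, 10
Level 2: 29, 14
Level 3: 33, 11, 39
Level 4: 19
Level 5: 37, 7
Full level-order sequence: 4, 21, 10, 29, 14, 33, 11, 39, 19, 37, 7.

4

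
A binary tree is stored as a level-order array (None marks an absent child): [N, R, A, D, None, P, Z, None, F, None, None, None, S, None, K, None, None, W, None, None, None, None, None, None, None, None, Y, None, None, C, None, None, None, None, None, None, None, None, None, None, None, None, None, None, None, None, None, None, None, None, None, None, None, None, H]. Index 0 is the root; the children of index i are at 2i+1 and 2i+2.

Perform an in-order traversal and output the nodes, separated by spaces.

In-order visits the left subtree, then the node, then the right subtree.
At N: go left to R.
  At R: go left to D.
    At D: no left child.
    Visit D.
    At D: go right to F.
      At F: go left to W.
        W is a leaf — visit W.
      Visit F.
      At F: no right child.
  Visit R.
  At R: no right child.
Visit N.
At N: go right to A.
  At A: go left to P.
    At P: no left child.
    Visit P.
    At P: go right to S.
      At S: no left child.
      Visit S.
      At S: go right to Y.
        At Y: no left child.
        Visit Y.
        At Y: go right to H.
          H is a leaf — visit H.
  Visit A.
  At A: go right to Z.
    At Z: no left child.
    Visit Z.
    At Z: go right to K.
      At K: go left to C.
        C is a leaf — visit C.
      Visit K.
      At K: no right child.

D W F R N P S Y H A Z C K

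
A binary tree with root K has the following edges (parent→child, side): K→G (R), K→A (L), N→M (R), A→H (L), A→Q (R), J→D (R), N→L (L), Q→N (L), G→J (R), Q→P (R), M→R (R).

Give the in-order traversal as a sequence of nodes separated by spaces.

H A L N M R Q P K G J D

In-order visits the left subtree, then the node, then the right subtree.
At K: go left to A.
  At A: go left to H.
    H is a leaf — visit H.
  Visit A.
  At A: go right to Q.
    At Q: go left to N.
      At N: go left to L.
        L is a leaf — visit L.
      Visit N.
      At N: go right to M.
        At M: no left child.
        Visit M.
        At M: go right to R.
          R is a leaf — visit R.
    Visit Q.
    At Q: go right to P.
      P is a leaf — visit P.
Visit K.
At K: go right to G.
  At G: no left child.
  Visit G.
  At G: go right to J.
    At J: no left child.
    Visit J.
    At J: go right to D.
      D is a leaf — visit D.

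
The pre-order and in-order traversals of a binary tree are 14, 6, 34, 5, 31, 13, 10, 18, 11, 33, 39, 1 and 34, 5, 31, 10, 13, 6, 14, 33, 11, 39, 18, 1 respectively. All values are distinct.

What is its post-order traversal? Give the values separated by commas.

The first element of pre-order is the root; it splits in-order into left and right subtrees.
Root 14: left subtree has 6 nodes {34, 5, 31, 10, 13, 6}, right has 5 {33, 11, 39, 18, 1}.
  Root 6: left subtree has 5 nodes {34, 5, 31, 10, 13}, right has 0 { }.
    Root 34: left subtree has 0 nodes { }, right has 4 {5, 31, 10, 13}.
      Root 5: left subtree has 0 nodes { }, right has 3 {31, 10, 13}.
        Root 31: left subtree has 0 nodes { }, right has 2 {10, 13}.
          Root 13: left subtree has 1 node {10}, right has 0 { }.
  Root 18: left subtree has 3 nodes {33, 11, 39}, right has 1 {1}.
    Root 11: left subtree has 1 node {33}, right has 1 {39}.

10, 13, 31, 5, 34, 6, 33, 39, 11, 1, 18, 14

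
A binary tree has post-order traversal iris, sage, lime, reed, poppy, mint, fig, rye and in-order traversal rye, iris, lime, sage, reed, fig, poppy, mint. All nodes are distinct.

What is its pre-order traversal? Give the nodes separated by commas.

The last element of post-order is the root; it splits in-order into left and right subtrees.
Root rye: left subtree has 0 nodes { }, right has 7 {iris, lime, sage, reed, fig, poppy, mint}.
  Root fig: left subtree has 4 nodes {iris, lime, sage, reed}, right has 2 {poppy, mint}.
    Root reed: left subtree has 3 nodes {iris, lime, sage}, right has 0 { }.
      Root lime: left subtree has 1 node {iris}, right has 1 {sage}.
    Root mint: left subtree has 1 node {poppy}, right has 0 { }.

rye, fig, reed, lime, iris, sage, mint, poppy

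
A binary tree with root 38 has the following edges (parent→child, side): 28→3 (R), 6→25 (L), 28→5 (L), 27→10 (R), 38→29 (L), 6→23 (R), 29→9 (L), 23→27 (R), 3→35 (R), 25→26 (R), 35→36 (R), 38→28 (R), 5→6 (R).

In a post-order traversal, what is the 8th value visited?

Post-order visits the left subtree, then the right subtree, then the node.
At 38: go left to 29.
  At 29: go left to 9.
    9 is a leaf — visit 9.
  At 29: no right child.
  Visit 29.
At 38: go right to 28.
  At 28: go left to 5.
    At 5: no left child.
    At 5: go right to 6.
      At 6: go left to 25.
        At 25: no left child.
        At 25: go right to 26.
          26 is a leaf — visit 26.
        Visit 25.
      At 6: go right to 23.
        At 23: no left child.
        At 23: go right to 27.
          At 27: no left child.
          At 27: go right to 10.
            10 is a leaf — visit 10.
          Visit 27.
        Visit 23.
      Visit 6.
    Visit 5.
  At 28: go right to 3.
    At 3: no left child.
    At 3: go right to 35.
      At 35: no left child.
      At 35: go right to 36.
        36 is a leaf — visit 36.
      Visit 35.
    Visit 3.
  Visit 28.
Visit 38.
Full post-order sequence: 9, 29, 26, 25, 10, 27, 23, 6, 5, 36, 35, 3, 28, 38.

6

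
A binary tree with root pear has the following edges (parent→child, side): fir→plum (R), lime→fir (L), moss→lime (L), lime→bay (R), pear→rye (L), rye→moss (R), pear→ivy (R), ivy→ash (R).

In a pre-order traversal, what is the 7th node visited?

bay

Pre-order visits the node, then its left subtree, then its right subtree.
Visit pear.
At pear: go left to rye.
  Visit rye.
  At rye: no left child.
  At rye: go right to moss.
    Visit moss.
    At moss: go left to lime.
      Visit lime.
      At lime: go left to fir.
        Visit fir.
        At fir: no left child.
        At fir: go right to plum.
          plum is a leaf — visit plum.
      At lime: go right to bay.
        bay is a leaf — visit bay.
    At moss: no right child.
At pear: go right to ivy.
  Visit ivy.
  At ivy: no left child.
  At ivy: go right to ash.
    ash is a leaf — visit ash.
Full pre-order sequence: pear, rye, moss, lime, fir, plum, bay, ivy, ash.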